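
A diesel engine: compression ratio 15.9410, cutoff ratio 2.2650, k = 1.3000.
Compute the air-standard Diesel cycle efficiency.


r^(k-1) = 2.2949
rc^k = 2.8946
eta = 0.4980 = 49.7971%

49.7971%


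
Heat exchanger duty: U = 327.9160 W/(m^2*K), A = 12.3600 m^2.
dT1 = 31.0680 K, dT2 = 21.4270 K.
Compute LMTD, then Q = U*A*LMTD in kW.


LMTD = 25.9497 K
Q = 327.9160 * 12.3600 * 25.9497 = 105175.1927 W = 105.1752 kW

105.1752 kW


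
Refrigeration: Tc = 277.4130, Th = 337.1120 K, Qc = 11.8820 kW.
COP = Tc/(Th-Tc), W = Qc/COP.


COP = 277.4130 / 59.6990 = 4.6469
W = 11.8820 / 4.6469 = 2.5570 kW

COP = 4.6469, W = 2.5570 kW


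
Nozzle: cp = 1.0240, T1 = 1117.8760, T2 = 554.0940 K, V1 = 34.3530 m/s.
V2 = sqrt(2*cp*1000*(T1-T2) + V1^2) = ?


dT = 563.7820 K
2*cp*1000*dT = 1154625.5360
V1^2 = 1180.1286
V2 = sqrt(1155805.6646) = 1075.0840 m/s

1075.0840 m/s


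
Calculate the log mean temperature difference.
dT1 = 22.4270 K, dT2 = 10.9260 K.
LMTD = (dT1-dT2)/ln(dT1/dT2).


dT1/dT2 = 2.0526
ln(dT1/dT2) = 0.7191
LMTD = 11.5010 / 0.7191 = 15.9932 K

15.9932 K


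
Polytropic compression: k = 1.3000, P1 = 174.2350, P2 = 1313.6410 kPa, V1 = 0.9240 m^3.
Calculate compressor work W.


(k-1)/k = 0.2308
(P2/P1)^exp = 1.5939
W = 4.3333 * 174.2350 * 0.9240 * (1.5939 - 1) = 414.3325 kJ

414.3325 kJ


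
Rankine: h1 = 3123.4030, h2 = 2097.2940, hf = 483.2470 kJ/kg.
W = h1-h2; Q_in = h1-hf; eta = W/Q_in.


W = 1026.1090 kJ/kg
Q_in = 2640.1560 kJ/kg
eta = 0.3887 = 38.8655%

eta = 38.8655%


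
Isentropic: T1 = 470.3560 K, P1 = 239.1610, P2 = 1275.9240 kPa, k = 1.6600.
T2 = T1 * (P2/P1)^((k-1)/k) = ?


(k-1)/k = 0.3976
(P2/P1)^exp = 1.9458
T2 = 470.3560 * 1.9458 = 915.2260 K

915.2260 K


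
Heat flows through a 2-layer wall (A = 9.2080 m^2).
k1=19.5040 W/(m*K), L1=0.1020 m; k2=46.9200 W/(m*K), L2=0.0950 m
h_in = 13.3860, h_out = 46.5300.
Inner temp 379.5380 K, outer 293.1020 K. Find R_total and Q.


R_conv_in = 1/(13.3860*9.2080) = 0.0081
R_1 = 0.1020/(19.5040*9.2080) = 0.0006
R_2 = 0.0950/(46.9200*9.2080) = 0.0002
R_conv_out = 1/(46.5300*9.2080) = 0.0023
R_total = 0.0112 K/W
Q = 86.4360 / 0.0112 = 7693.5349 W

R_total = 0.0112 K/W, Q = 7693.5349 W


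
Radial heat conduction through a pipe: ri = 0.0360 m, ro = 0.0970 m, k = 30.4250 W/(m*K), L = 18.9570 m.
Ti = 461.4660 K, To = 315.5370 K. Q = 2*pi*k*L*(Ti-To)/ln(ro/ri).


dT = 145.9290 K
ln(ro/ri) = 0.9912
Q = 2*pi*30.4250*18.9570*145.9290 / 0.9912 = 533536.1690 W

533536.1690 W


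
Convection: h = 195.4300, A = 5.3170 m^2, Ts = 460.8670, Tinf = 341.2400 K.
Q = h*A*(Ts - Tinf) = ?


dT = 119.6270 K
Q = 195.4300 * 5.3170 * 119.6270 = 124304.5724 W

124304.5724 W


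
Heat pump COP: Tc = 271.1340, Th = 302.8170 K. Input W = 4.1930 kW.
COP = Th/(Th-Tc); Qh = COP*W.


COP = 302.8170 / 31.6830 = 9.5577
Qh = 9.5577 * 4.1930 = 40.0755 kW

COP = 9.5577, Qh = 40.0755 kW


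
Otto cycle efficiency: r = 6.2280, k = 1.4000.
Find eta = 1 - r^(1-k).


r^(k-1) = 2.0784
eta = 1 - 1/2.0784 = 0.5189 = 51.8872%

51.8872%


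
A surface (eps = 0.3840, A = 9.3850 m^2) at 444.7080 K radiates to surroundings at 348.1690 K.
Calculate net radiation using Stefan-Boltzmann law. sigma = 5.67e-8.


T^4 = 3.9111e+10
Tsurr^4 = 1.4695e+10
Q = 0.3840 * 5.67e-8 * 9.3850 * 2.4416e+10 = 4989.1891 W

4989.1891 W


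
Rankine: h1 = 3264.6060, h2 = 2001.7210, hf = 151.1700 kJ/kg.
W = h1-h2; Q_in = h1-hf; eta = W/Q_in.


W = 1262.8850 kJ/kg
Q_in = 3113.4360 kJ/kg
eta = 0.4056 = 40.5624%

eta = 40.5624%


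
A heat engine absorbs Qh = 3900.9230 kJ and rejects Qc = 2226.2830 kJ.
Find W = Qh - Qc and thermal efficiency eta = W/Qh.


W = 3900.9230 - 2226.2830 = 1674.6400 kJ
eta = 1674.6400 / 3900.9230 = 0.4293 = 42.9293%

W = 1674.6400 kJ, eta = 42.9293%


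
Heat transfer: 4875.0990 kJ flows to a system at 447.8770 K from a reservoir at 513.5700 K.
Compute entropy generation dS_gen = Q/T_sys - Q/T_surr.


dS_sys = 4875.0990/447.8770 = 10.8849 kJ/K
dS_surr = -4875.0990/513.5700 = -9.4926 kJ/K
dS_gen = 10.8849 - 9.4926 = 1.3923 kJ/K (irreversible)

dS_gen = 1.3923 kJ/K, irreversible


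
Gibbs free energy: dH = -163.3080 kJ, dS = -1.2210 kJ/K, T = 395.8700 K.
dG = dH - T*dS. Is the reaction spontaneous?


T*dS = 395.8700 * -1.2210 = -483.3573 kJ
dG = -163.3080 + 483.3573 = 320.0493 kJ (non-spontaneous)

dG = 320.0493 kJ, non-spontaneous


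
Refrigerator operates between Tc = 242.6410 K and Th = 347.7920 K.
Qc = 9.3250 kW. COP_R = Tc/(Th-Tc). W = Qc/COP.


COP = 242.6410 / 105.1510 = 2.3075
W = 9.3250 / 2.3075 = 4.0411 kW

COP = 2.3075, W = 4.0411 kW


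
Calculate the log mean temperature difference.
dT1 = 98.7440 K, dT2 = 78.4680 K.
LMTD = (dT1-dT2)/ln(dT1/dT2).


dT1/dT2 = 1.2584
ln(dT1/dT2) = 0.2298
LMTD = 20.2760 / 0.2298 = 88.2180 K

88.2180 K


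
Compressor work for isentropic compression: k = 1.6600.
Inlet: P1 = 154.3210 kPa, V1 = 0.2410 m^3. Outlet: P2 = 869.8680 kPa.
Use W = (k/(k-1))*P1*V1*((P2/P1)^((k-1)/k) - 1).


(k-1)/k = 0.3976
(P2/P1)^exp = 1.9888
W = 2.5152 * 154.3210 * 0.2410 * (1.9888 - 1) = 92.4987 kJ

92.4987 kJ


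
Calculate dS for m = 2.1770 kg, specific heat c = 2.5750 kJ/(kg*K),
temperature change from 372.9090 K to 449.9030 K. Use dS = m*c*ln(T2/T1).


T2/T1 = 1.2065
ln(T2/T1) = 0.1877
dS = 2.1770 * 2.5750 * 0.1877 = 1.0522 kJ/K

1.0522 kJ/K


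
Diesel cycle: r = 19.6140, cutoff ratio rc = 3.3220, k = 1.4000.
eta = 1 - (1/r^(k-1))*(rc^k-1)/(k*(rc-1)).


r^(k-1) = 3.2887
rc^k = 5.3698
eta = 0.5913 = 59.1261%

59.1261%


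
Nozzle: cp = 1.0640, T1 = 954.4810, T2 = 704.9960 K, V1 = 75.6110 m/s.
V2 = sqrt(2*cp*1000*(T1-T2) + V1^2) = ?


dT = 249.4850 K
2*cp*1000*dT = 530904.0800
V1^2 = 5717.0233
V2 = sqrt(536621.1033) = 732.5443 m/s

732.5443 m/s


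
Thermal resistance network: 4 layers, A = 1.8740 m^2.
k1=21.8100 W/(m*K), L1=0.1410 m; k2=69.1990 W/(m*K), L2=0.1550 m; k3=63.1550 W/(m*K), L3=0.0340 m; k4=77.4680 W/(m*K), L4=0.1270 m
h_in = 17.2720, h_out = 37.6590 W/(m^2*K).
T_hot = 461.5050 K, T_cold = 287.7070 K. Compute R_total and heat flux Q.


R_conv_in = 1/(17.2720*1.8740) = 0.0309
R_1 = 0.1410/(21.8100*1.8740) = 0.0034
R_2 = 0.1550/(69.1990*1.8740) = 0.0012
R_3 = 0.0340/(63.1550*1.8740) = 0.0003
R_4 = 0.1270/(77.4680*1.8740) = 0.0009
R_conv_out = 1/(37.6590*1.8740) = 0.0142
R_total = 0.0509 K/W
Q = 173.7980 / 0.0509 = 3416.3888 W

R_total = 0.0509 K/W, Q = 3416.3888 W


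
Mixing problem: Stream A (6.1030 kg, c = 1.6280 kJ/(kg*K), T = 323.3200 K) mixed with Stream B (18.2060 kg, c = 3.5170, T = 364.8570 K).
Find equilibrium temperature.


num = 26574.3822
den = 73.9662
Tf = 359.2774 K

359.2774 K


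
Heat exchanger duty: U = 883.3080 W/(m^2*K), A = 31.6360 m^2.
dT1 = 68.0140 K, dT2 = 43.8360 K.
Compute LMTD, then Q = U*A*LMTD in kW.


LMTD = 55.0428 K
Q = 883.3080 * 31.6360 * 55.0428 = 1538134.3011 W = 1538.1343 kW

1538.1343 kW


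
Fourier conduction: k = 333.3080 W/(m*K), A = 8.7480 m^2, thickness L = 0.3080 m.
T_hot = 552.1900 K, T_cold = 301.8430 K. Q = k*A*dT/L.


dT = 250.3470 K
Q = 333.3080 * 8.7480 * 250.3470 / 0.3080 = 2369988.2179 W

2369988.2179 W


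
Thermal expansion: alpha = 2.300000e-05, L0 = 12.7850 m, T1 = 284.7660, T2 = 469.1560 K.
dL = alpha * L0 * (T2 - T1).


dT = 184.3900 K
dL = 2.300000e-05 * 12.7850 * 184.3900 = 0.054221 m
L_final = 12.839221 m

dL = 0.054221 m


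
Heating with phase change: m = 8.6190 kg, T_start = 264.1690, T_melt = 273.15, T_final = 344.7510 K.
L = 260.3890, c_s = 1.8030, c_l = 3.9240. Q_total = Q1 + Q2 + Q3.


Q1 (sensible, solid) = 8.6190 * 1.8030 * 8.9810 = 139.5653 kJ
Q2 (latent) = 8.6190 * 260.3890 = 2244.2928 kJ
Q3 (sensible, liquid) = 8.6190 * 3.9240 * 71.6010 = 2421.6143 kJ
Q_total = 4805.4723 kJ

4805.4723 kJ


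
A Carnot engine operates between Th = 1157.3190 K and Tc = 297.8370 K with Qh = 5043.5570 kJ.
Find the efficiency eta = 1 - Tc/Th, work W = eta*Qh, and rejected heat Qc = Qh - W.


eta = 1 - 297.8370/1157.3190 = 0.7426
W = 0.7426 * 5043.5570 = 3745.5934 kJ
Qc = 5043.5570 - 3745.5934 = 1297.9636 kJ

eta = 74.2649%, W = 3745.5934 kJ, Qc = 1297.9636 kJ


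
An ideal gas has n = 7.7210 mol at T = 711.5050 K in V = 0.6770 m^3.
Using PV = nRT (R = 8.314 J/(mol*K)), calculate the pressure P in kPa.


P = nRT/V = 7.7210 * 8.314 * 711.5050 / 0.6770
= 45673.2093 / 0.6770 = 67464.1201 Pa = 67.4641 kPa

67.4641 kPa


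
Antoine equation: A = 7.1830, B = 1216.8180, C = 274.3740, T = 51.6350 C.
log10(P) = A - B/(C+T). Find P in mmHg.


C+T = 326.0090
B/(C+T) = 3.7325
log10(P) = 7.1830 - 3.7325 = 3.4505
P = 10^3.4505 = 2821.8407 mmHg

2821.8407 mmHg


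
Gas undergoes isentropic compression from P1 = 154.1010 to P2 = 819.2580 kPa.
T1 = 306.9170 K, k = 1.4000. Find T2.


(k-1)/k = 0.2857
(P2/P1)^exp = 1.6118
T2 = 306.9170 * 1.6118 = 494.6973 K

494.6973 K


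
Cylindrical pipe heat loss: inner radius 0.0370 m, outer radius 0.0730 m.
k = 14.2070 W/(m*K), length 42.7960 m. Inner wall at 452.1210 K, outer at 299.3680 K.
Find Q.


dT = 152.7530 K
ln(ro/ri) = 0.6795
Q = 2*pi*14.2070*42.7960*152.7530 / 0.6795 = 858735.0182 W

858735.0182 W


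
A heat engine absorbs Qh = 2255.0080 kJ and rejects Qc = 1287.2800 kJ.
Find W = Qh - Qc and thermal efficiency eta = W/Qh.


W = 2255.0080 - 1287.2800 = 967.7280 kJ
eta = 967.7280 / 2255.0080 = 0.4291 = 42.9146%

W = 967.7280 kJ, eta = 42.9146%


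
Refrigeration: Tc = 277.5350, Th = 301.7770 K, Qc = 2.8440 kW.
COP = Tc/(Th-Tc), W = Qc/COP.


COP = 277.5350 / 24.2420 = 11.4485
W = 2.8440 / 11.4485 = 0.2484 kW

COP = 11.4485, W = 0.2484 kW


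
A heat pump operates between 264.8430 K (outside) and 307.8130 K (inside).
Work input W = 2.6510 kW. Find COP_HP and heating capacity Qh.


COP = 307.8130 / 42.9700 = 7.1634
Qh = 7.1634 * 2.6510 = 18.9903 kW

COP = 7.1634, Qh = 18.9903 kW


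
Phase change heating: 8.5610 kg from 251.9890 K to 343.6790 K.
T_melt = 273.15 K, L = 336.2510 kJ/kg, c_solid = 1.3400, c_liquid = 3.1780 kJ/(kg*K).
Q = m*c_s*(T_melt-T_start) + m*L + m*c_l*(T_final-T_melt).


Q1 (sensible, solid) = 8.5610 * 1.3400 * 21.1610 = 242.7535 kJ
Q2 (latent) = 8.5610 * 336.2510 = 2878.6448 kJ
Q3 (sensible, liquid) = 8.5610 * 3.1780 * 70.5290 = 1918.8725 kJ
Q_total = 5040.2708 kJ

5040.2708 kJ


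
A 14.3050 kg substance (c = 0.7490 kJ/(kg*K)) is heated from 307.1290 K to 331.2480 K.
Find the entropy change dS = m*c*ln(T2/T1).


T2/T1 = 1.0785
ln(T2/T1) = 0.0756
dS = 14.3050 * 0.7490 * 0.0756 = 0.8100 kJ/K

0.8100 kJ/K


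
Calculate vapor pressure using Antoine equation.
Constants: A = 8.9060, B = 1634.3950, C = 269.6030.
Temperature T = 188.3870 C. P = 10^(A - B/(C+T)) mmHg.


C+T = 457.9900
B/(C+T) = 3.5686
log10(P) = 8.9060 - 3.5686 = 5.3374
P = 10^5.3374 = 217457.3281 mmHg

217457.3281 mmHg


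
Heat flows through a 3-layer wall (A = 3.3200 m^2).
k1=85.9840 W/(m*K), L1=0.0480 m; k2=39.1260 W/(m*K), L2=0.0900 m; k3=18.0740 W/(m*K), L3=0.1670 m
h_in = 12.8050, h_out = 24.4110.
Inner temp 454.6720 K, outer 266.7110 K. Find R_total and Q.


R_conv_in = 1/(12.8050*3.3200) = 0.0235
R_1 = 0.0480/(85.9840*3.3200) = 0.0002
R_2 = 0.0900/(39.1260*3.3200) = 0.0007
R_3 = 0.1670/(18.0740*3.3200) = 0.0028
R_conv_out = 1/(24.4110*3.3200) = 0.0123
R_total = 0.0395 K/W
Q = 187.9610 / 0.0395 = 4757.8558 W

R_total = 0.0395 K/W, Q = 4757.8558 W


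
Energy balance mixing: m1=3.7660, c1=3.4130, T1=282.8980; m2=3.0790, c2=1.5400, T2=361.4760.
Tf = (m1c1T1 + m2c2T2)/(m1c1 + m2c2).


num = 5350.1856
den = 17.5950
Tf = 304.0739 K

304.0739 K


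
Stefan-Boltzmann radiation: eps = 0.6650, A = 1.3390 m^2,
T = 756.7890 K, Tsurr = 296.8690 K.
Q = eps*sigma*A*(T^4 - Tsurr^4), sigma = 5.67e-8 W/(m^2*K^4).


T^4 = 3.2802e+11
Tsurr^4 = 7.7671e+09
Q = 0.6650 * 5.67e-8 * 1.3390 * 3.2025e+11 = 16168.7793 W

16168.7793 W


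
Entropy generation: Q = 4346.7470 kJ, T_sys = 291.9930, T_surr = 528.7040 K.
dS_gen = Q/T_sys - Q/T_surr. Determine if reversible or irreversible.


dS_sys = 4346.7470/291.9930 = 14.8865 kJ/K
dS_surr = -4346.7470/528.7040 = -8.2215 kJ/K
dS_gen = 14.8865 - 8.2215 = 6.6650 kJ/K (irreversible)

dS_gen = 6.6650 kJ/K, irreversible


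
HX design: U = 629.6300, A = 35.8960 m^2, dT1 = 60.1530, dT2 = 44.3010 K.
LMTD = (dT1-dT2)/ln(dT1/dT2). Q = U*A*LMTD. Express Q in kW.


LMTD = 51.8236 K
Q = 629.6300 * 35.8960 * 51.8236 = 1171274.4721 W = 1171.2745 kW

1171.2745 kW


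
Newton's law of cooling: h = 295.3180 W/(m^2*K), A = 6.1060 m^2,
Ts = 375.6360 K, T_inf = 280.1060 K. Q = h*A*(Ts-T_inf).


dT = 95.5300 K
Q = 295.3180 * 6.1060 * 95.5300 = 172260.8145 W

172260.8145 W


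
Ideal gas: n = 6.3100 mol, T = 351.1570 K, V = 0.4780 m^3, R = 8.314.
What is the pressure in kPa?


P = nRT/V = 6.3100 * 8.314 * 351.1570 / 0.4780
= 18422.1668 / 0.4780 = 38540.0978 Pa = 38.5401 kPa

38.5401 kPa


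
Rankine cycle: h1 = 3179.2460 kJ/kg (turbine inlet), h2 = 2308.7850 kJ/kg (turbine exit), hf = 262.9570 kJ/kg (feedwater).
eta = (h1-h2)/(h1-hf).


W = 870.4610 kJ/kg
Q_in = 2916.2890 kJ/kg
eta = 0.2985 = 29.8482%

eta = 29.8482%


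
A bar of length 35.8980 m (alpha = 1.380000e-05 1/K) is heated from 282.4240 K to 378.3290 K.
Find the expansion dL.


dT = 95.9050 K
dL = 1.380000e-05 * 35.8980 * 95.9050 = 0.047511 m
L_final = 35.945511 m

dL = 0.047511 m


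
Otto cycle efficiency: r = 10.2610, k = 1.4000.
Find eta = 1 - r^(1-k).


r^(k-1) = 2.5379
eta = 1 - 1/2.5379 = 0.6060 = 60.5975%

60.5975%


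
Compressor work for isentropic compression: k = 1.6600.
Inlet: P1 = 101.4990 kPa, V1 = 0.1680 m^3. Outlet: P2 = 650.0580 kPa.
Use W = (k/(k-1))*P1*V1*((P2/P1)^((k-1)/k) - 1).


(k-1)/k = 0.3976
(P2/P1)^exp = 2.0924
W = 2.5152 * 101.4990 * 0.1680 * (2.0924 - 1) = 46.8525 kJ

46.8525 kJ


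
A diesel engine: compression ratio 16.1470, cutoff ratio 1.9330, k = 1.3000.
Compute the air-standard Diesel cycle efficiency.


r^(k-1) = 2.3037
rc^k = 2.3556
eta = 0.5148 = 51.4847%

51.4847%


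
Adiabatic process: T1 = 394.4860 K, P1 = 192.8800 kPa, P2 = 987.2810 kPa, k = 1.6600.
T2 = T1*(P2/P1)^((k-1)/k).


(k-1)/k = 0.3976
(P2/P1)^exp = 1.9140
T2 = 394.4860 * 1.9140 = 755.0648 K

755.0648 K


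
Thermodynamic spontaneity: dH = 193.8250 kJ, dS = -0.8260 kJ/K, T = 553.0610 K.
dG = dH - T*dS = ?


T*dS = 553.0610 * -0.8260 = -456.8284 kJ
dG = 193.8250 + 456.8284 = 650.6534 kJ (non-spontaneous)

dG = 650.6534 kJ, non-spontaneous


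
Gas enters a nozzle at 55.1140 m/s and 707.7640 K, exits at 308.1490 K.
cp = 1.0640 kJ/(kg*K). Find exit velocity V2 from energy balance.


dT = 399.6150 K
2*cp*1000*dT = 850380.7200
V1^2 = 3037.5530
V2 = sqrt(853418.2730) = 923.8064 m/s

923.8064 m/s


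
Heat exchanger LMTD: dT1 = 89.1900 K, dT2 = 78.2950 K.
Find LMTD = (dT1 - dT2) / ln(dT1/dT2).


dT1/dT2 = 1.1392
ln(dT1/dT2) = 0.1303
LMTD = 10.8950 / 0.1303 = 83.6242 K

83.6242 K


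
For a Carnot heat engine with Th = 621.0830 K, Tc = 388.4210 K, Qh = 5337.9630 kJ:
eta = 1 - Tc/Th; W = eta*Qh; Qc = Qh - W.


eta = 1 - 388.4210/621.0830 = 0.3746
W = 0.3746 * 5337.9630 = 1999.6380 kJ
Qc = 5337.9630 - 1999.6380 = 3338.3250 kJ

eta = 37.4607%, W = 1999.6380 kJ, Qc = 3338.3250 kJ


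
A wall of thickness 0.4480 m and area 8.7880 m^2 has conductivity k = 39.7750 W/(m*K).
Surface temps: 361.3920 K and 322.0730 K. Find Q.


dT = 39.3190 K
Q = 39.7750 * 8.7880 * 39.3190 / 0.4480 = 30677.8335 W

30677.8335 W


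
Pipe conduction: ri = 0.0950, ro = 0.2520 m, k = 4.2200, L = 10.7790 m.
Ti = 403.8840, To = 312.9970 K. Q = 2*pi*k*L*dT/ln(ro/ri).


dT = 90.8870 K
ln(ro/ri) = 0.9756
Q = 2*pi*4.2200*10.7790*90.8870 / 0.9756 = 26626.9884 W

26626.9884 W


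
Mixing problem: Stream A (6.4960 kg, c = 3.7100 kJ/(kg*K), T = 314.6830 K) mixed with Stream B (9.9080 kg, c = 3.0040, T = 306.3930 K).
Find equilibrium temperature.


num = 16703.2791
den = 53.8638
Tf = 310.1022 K

310.1022 K


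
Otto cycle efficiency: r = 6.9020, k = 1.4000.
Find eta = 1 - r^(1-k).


r^(k-1) = 2.1657
eta = 1 - 1/2.1657 = 0.5382 = 53.8247%

53.8247%


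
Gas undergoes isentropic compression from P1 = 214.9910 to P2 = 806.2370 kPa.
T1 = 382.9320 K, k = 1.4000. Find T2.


(k-1)/k = 0.2857
(P2/P1)^exp = 1.4589
T2 = 382.9320 * 1.4589 = 558.6423 K

558.6423 K


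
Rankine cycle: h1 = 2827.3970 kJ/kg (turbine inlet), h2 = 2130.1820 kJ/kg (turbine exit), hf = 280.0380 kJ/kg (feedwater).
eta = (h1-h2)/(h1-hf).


W = 697.2150 kJ/kg
Q_in = 2547.3590 kJ/kg
eta = 0.2737 = 27.3701%

eta = 27.3701%


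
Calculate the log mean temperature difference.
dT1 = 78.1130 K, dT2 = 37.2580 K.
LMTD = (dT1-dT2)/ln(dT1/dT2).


dT1/dT2 = 2.0965
ln(dT1/dT2) = 0.7403
LMTD = 40.8550 / 0.7403 = 55.1878 K

55.1878 K


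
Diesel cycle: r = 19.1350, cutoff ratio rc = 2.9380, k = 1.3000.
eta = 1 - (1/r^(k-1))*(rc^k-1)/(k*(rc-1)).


r^(k-1) = 2.4241
rc^k = 4.0595
eta = 0.4990 = 49.9046%

49.9046%


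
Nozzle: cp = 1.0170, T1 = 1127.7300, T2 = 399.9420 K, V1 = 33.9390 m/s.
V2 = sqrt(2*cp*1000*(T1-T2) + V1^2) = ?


dT = 727.7880 K
2*cp*1000*dT = 1480320.7920
V1^2 = 1151.8557
V2 = sqrt(1481472.6477) = 1217.1576 m/s

1217.1576 m/s


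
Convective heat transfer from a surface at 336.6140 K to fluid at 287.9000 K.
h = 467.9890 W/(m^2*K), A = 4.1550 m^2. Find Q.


dT = 48.7140 K
Q = 467.9890 * 4.1550 * 48.7140 = 94724.0951 W

94724.0951 W


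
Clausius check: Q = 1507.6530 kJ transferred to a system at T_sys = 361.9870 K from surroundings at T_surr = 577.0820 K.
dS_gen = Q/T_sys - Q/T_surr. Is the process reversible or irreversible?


dS_sys = 1507.6530/361.9870 = 4.1649 kJ/K
dS_surr = -1507.6530/577.0820 = -2.6125 kJ/K
dS_gen = 4.1649 - 2.6125 = 1.5524 kJ/K (irreversible)

dS_gen = 1.5524 kJ/K, irreversible


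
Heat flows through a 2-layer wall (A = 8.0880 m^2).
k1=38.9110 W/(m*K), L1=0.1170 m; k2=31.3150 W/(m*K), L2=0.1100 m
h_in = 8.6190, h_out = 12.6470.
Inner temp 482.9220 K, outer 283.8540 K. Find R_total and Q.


R_conv_in = 1/(8.6190*8.0880) = 0.0143
R_1 = 0.1170/(38.9110*8.0880) = 0.0004
R_2 = 0.1100/(31.3150*8.0880) = 0.0004
R_conv_out = 1/(12.6470*8.0880) = 0.0098
R_total = 0.0249 K/W
Q = 199.0680 / 0.0249 = 7985.9261 W

R_total = 0.0249 K/W, Q = 7985.9261 W


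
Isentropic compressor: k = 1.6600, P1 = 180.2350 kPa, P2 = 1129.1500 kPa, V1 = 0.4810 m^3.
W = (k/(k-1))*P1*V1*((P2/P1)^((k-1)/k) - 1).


(k-1)/k = 0.3976
(P2/P1)^exp = 2.0742
W = 2.5152 * 180.2350 * 0.4810 * (2.0742 - 1) = 234.2190 kJ

234.2190 kJ


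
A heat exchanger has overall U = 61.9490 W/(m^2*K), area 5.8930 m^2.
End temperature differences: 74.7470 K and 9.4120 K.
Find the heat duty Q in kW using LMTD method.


LMTD = 31.5305 K
Q = 61.9490 * 5.8930 * 31.5305 = 11510.6799 W = 11.5107 kW

11.5107 kW


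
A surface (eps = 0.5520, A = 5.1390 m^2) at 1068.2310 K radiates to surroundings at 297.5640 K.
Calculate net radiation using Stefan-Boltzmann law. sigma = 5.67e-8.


T^4 = 1.3021e+12
Tsurr^4 = 7.8401e+09
Q = 0.5520 * 5.67e-8 * 5.1390 * 1.2943e+12 = 208179.8631 W

208179.8631 W


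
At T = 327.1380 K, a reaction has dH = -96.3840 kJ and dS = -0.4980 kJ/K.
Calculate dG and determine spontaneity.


T*dS = 327.1380 * -0.4980 = -162.9147 kJ
dG = -96.3840 + 162.9147 = 66.5307 kJ (non-spontaneous)

dG = 66.5307 kJ, non-spontaneous


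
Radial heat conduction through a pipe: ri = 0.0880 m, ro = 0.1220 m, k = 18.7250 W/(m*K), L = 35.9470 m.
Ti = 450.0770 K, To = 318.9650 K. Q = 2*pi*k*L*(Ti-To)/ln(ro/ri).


dT = 131.1120 K
ln(ro/ri) = 0.3267
Q = 2*pi*18.7250*35.9470*131.1120 / 0.3267 = 1697378.1917 W

1697378.1917 W


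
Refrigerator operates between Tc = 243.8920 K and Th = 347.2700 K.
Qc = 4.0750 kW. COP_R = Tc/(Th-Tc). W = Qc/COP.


COP = 243.8920 / 103.3780 = 2.3592
W = 4.0750 / 2.3592 = 1.7273 kW

COP = 2.3592, W = 1.7273 kW


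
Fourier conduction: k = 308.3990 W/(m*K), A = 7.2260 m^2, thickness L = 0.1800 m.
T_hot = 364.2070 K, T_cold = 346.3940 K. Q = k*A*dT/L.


dT = 17.8130 K
Q = 308.3990 * 7.2260 * 17.8130 / 0.1800 = 220533.9627 W

220533.9627 W


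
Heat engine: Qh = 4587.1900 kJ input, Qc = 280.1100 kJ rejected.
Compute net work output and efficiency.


W = 4587.1900 - 280.1100 = 4307.0800 kJ
eta = 4307.0800 / 4587.1900 = 0.9389 = 93.8936%

W = 4307.0800 kJ, eta = 93.8936%


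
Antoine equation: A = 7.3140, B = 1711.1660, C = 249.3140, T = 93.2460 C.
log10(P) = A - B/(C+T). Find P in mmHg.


C+T = 342.5600
B/(C+T) = 4.9952
log10(P) = 7.3140 - 4.9952 = 2.3188
P = 10^2.3188 = 208.3387 mmHg

208.3387 mmHg


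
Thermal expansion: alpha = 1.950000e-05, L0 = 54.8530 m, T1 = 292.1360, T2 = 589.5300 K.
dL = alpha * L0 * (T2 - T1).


dT = 297.3940 K
dL = 1.950000e-05 * 54.8530 * 297.3940 = 0.318103 m
L_final = 55.171103 m

dL = 0.318103 m


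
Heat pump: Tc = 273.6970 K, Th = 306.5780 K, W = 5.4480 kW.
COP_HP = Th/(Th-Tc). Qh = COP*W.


COP = 306.5780 / 32.8810 = 9.3239
Qh = 9.3239 * 5.4480 = 50.7964 kW

COP = 9.3239, Qh = 50.7964 kW


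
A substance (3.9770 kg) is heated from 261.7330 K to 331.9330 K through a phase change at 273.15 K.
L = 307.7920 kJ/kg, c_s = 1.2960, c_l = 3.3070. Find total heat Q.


Q1 (sensible, solid) = 3.9770 * 1.2960 * 11.4170 = 58.8454 kJ
Q2 (latent) = 3.9770 * 307.7920 = 1224.0888 kJ
Q3 (sensible, liquid) = 3.9770 * 3.3070 * 58.7830 = 773.1104 kJ
Q_total = 2056.0446 kJ

2056.0446 kJ


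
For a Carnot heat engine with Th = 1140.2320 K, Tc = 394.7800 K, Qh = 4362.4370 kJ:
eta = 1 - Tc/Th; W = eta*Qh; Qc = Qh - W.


eta = 1 - 394.7800/1140.2320 = 0.6538
W = 0.6538 * 4362.4370 = 2852.0401 kJ
Qc = 4362.4370 - 2852.0401 = 1510.3969 kJ

eta = 65.3772%, W = 2852.0401 kJ, Qc = 1510.3969 kJ


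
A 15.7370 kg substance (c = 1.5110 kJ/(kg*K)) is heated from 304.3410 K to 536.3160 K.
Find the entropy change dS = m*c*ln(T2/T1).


T2/T1 = 1.7622
ln(T2/T1) = 0.5666
dS = 15.7370 * 1.5110 * 0.5666 = 13.4724 kJ/K

13.4724 kJ/K


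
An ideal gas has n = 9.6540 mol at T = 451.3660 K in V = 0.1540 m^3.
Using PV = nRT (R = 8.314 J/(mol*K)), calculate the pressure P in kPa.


P = nRT/V = 9.6540 * 8.314 * 451.3660 / 0.1540
= 36228.1499 / 0.1540 = 235247.7269 Pa = 235.2477 kPa

235.2477 kPa


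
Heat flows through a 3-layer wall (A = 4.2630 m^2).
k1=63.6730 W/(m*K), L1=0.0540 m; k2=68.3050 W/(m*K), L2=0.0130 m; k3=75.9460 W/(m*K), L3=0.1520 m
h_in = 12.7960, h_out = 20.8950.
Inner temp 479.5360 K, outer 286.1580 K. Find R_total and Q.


R_conv_in = 1/(12.7960*4.2630) = 0.0183
R_1 = 0.0540/(63.6730*4.2630) = 0.0002
R_2 = 0.0130/(68.3050*4.2630) = 4.4645e-05
R_3 = 0.1520/(75.9460*4.2630) = 0.0005
R_conv_out = 1/(20.8950*4.2630) = 0.0112
R_total = 0.0303 K/W
Q = 193.3780 / 0.0303 = 6388.1117 W

R_total = 0.0303 K/W, Q = 6388.1117 W


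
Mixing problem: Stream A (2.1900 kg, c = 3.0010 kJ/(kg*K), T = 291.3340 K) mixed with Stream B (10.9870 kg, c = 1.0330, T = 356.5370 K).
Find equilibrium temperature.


num = 5961.2444
den = 17.9218
Tf = 332.6260 K

332.6260 K


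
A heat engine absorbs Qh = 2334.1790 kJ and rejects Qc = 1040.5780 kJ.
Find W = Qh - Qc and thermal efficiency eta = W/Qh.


W = 2334.1790 - 1040.5780 = 1293.6010 kJ
eta = 1293.6010 / 2334.1790 = 0.5542 = 55.4200%

W = 1293.6010 kJ, eta = 55.4200%


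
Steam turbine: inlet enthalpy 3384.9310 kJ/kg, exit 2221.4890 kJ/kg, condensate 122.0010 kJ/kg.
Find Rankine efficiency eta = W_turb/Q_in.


W = 1163.4420 kJ/kg
Q_in = 3262.9300 kJ/kg
eta = 0.3566 = 35.6564%

eta = 35.6564%


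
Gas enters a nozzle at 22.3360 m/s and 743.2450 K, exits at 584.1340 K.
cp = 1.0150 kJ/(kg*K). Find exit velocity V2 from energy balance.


dT = 159.1110 K
2*cp*1000*dT = 322995.3300
V1^2 = 498.8969
V2 = sqrt(323494.2269) = 568.7655 m/s

568.7655 m/s


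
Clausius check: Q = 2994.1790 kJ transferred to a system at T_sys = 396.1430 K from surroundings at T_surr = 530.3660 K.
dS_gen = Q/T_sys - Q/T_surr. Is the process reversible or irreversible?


dS_sys = 2994.1790/396.1430 = 7.5583 kJ/K
dS_surr = -2994.1790/530.3660 = -5.6455 kJ/K
dS_gen = 7.5583 - 5.6455 = 1.9128 kJ/K (irreversible)

dS_gen = 1.9128 kJ/K, irreversible


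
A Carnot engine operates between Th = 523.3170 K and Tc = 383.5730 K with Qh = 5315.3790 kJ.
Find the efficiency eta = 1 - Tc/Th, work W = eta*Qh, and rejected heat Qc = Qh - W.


eta = 1 - 383.5730/523.3170 = 0.2670
W = 0.2670 * 5315.3790 = 1419.3927 kJ
Qc = 5315.3790 - 1419.3927 = 3895.9863 kJ

eta = 26.7035%, W = 1419.3927 kJ, Qc = 3895.9863 kJ


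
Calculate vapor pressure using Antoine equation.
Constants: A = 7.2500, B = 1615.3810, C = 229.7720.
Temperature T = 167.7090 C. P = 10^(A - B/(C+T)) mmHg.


C+T = 397.4810
B/(C+T) = 4.0640
log10(P) = 7.2500 - 4.0640 = 3.1860
P = 10^3.1860 = 1534.4551 mmHg

1534.4551 mmHg


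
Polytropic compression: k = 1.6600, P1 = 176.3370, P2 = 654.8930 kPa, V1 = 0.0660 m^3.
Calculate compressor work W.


(k-1)/k = 0.3976
(P2/P1)^exp = 1.6848
W = 2.5152 * 176.3370 * 0.0660 * (1.6848 - 1) = 20.0465 kJ

20.0465 kJ


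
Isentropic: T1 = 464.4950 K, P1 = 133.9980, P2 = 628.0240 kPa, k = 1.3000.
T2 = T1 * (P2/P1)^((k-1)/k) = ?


(k-1)/k = 0.2308
(P2/P1)^exp = 1.4283
T2 = 464.4950 * 1.4283 = 663.4360 K

663.4360 K


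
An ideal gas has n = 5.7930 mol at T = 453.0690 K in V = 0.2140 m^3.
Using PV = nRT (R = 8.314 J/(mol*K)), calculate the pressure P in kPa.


P = nRT/V = 5.7930 * 8.314 * 453.0690 / 0.2140
= 21821.1632 / 0.2140 = 101968.0521 Pa = 101.9681 kPa

101.9681 kPa


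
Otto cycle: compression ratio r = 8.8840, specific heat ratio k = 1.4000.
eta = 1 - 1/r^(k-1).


r^(k-1) = 2.3958
eta = 1 - 1/2.3958 = 0.5826 = 58.2596%

58.2596%


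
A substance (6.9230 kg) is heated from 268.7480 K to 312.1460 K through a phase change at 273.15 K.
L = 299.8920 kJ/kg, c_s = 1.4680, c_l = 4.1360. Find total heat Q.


Q1 (sensible, solid) = 6.9230 * 1.4680 * 4.4020 = 44.7374 kJ
Q2 (latent) = 6.9230 * 299.8920 = 2076.1523 kJ
Q3 (sensible, liquid) = 6.9230 * 4.1360 * 38.9960 = 1116.5931 kJ
Q_total = 3237.4827 kJ

3237.4827 kJ


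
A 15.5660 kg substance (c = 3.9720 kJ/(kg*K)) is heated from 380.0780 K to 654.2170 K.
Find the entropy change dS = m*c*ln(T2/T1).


T2/T1 = 1.7213
ln(T2/T1) = 0.5431
dS = 15.5660 * 3.9720 * 0.5431 = 33.5766 kJ/K

33.5766 kJ/K


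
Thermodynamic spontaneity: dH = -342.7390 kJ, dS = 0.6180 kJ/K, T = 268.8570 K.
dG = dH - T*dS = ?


T*dS = 268.8570 * 0.6180 = 166.1536 kJ
dG = -342.7390 - 166.1536 = -508.8926 kJ (spontaneous)

dG = -508.8926 kJ, spontaneous


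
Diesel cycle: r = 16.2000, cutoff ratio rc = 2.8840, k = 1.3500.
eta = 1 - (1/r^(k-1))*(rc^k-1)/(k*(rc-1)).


r^(k-1) = 2.6505
rc^k = 4.1782
eta = 0.5285 = 52.8543%

52.8543%


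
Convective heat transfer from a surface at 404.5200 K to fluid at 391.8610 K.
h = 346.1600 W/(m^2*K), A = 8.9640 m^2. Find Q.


dT = 12.6590 K
Q = 346.1600 * 8.9640 * 12.6590 = 39280.6015 W

39280.6015 W


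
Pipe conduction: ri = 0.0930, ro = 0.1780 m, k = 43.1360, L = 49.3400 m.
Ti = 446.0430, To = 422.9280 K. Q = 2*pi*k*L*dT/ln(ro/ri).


dT = 23.1150 K
ln(ro/ri) = 0.6492
Q = 2*pi*43.1360*49.3400*23.1150 / 0.6492 = 476151.2580 W

476151.2580 W


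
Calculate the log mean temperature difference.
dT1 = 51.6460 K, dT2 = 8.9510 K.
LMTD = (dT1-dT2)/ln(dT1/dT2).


dT1/dT2 = 5.7699
ln(dT1/dT2) = 1.7526
LMTD = 42.6950 / 1.7526 = 24.3603 K

24.3603 K


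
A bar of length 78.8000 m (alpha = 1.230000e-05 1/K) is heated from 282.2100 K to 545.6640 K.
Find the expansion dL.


dT = 263.4540 K
dL = 1.230000e-05 * 78.8000 * 263.4540 = 0.255350 m
L_final = 79.055350 m

dL = 0.255350 m


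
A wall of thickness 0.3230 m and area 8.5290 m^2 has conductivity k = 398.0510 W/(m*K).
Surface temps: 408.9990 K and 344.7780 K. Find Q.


dT = 64.2210 K
Q = 398.0510 * 8.5290 * 64.2210 / 0.3230 = 675011.8160 W

675011.8160 W


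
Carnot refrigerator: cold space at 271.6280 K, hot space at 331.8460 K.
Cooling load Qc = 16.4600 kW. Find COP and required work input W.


COP = 271.6280 / 60.2180 = 4.5107
W = 16.4600 / 4.5107 = 3.6491 kW

COP = 4.5107, W = 3.6491 kW


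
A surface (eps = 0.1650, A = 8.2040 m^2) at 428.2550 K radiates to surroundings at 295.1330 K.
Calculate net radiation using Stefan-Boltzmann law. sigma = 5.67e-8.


T^4 = 3.3636e+10
Tsurr^4 = 7.5870e+09
Q = 0.1650 * 5.67e-8 * 8.2040 * 2.6049e+10 = 1999.3573 W

1999.3573 W


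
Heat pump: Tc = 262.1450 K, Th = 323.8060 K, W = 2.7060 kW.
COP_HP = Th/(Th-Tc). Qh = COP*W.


COP = 323.8060 / 61.6610 = 5.2514
Qh = 5.2514 * 2.7060 = 14.2103 kW

COP = 5.2514, Qh = 14.2103 kW


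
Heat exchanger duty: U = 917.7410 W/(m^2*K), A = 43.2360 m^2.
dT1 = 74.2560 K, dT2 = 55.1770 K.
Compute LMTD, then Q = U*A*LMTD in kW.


LMTD = 64.2450 K
Q = 917.7410 * 43.2360 * 64.2450 = 2549207.4962 W = 2549.2075 kW

2549.2075 kW


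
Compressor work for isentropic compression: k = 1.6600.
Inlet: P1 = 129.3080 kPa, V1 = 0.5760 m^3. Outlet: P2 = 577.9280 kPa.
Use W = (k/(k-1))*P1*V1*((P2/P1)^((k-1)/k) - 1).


(k-1)/k = 0.3976
(P2/P1)^exp = 1.8136
W = 2.5152 * 129.3080 * 0.5760 * (1.8136 - 1) = 152.4063 kJ

152.4063 kJ


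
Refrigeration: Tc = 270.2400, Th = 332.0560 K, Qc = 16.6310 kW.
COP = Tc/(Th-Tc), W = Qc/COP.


COP = 270.2400 / 61.8160 = 4.3717
W = 16.6310 / 4.3717 = 3.8043 kW

COP = 4.3717, W = 3.8043 kW


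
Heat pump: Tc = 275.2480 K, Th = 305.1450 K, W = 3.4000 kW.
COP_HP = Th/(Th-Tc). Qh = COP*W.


COP = 305.1450 / 29.8970 = 10.2065
Qh = 10.2065 * 3.4000 = 34.7022 kW

COP = 10.2065, Qh = 34.7022 kW


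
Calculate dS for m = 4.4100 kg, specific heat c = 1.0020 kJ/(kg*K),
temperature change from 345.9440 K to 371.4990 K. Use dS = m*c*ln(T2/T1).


T2/T1 = 1.0739
ln(T2/T1) = 0.0713
dS = 4.4100 * 1.0020 * 0.0713 = 0.3149 kJ/K

0.3149 kJ/K


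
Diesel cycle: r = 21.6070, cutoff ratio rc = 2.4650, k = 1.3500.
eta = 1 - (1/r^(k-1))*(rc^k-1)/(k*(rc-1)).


r^(k-1) = 2.9316
rc^k = 3.3803
eta = 0.5895 = 58.9466%

58.9466%


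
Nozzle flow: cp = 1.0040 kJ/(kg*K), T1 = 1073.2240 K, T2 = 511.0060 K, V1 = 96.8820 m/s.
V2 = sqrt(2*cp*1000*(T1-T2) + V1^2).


dT = 562.2180 K
2*cp*1000*dT = 1128933.7440
V1^2 = 9386.1219
V2 = sqrt(1138319.8659) = 1066.9207 m/s

1066.9207 m/s


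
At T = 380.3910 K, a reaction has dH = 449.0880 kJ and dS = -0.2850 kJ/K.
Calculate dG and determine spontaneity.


T*dS = 380.3910 * -0.2850 = -108.4114 kJ
dG = 449.0880 + 108.4114 = 557.4994 kJ (non-spontaneous)

dG = 557.4994 kJ, non-spontaneous


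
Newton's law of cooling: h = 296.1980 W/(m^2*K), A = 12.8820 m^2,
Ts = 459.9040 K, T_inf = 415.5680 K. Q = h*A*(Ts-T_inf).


dT = 44.3360 K
Q = 296.1980 * 12.8820 * 44.3360 = 169169.4452 W

169169.4452 W


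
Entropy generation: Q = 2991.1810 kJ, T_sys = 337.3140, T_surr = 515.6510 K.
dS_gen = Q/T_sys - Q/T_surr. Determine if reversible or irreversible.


dS_sys = 2991.1810/337.3140 = 8.8676 kJ/K
dS_surr = -2991.1810/515.6510 = -5.8008 kJ/K
dS_gen = 8.8676 - 5.8008 = 3.0669 kJ/K (irreversible)

dS_gen = 3.0669 kJ/K, irreversible


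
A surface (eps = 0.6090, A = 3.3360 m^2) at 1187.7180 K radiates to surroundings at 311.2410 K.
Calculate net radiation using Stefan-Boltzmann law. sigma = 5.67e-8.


T^4 = 1.9900e+12
Tsurr^4 = 9.3840e+09
Q = 0.6090 * 5.67e-8 * 3.3360 * 1.9806e+12 = 228153.4070 W

228153.4070 W


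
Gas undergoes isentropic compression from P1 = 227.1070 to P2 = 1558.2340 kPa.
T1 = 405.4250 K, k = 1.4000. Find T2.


(k-1)/k = 0.2857
(P2/P1)^exp = 1.7337
T2 = 405.4250 * 1.7337 = 702.8822 K

702.8822 K


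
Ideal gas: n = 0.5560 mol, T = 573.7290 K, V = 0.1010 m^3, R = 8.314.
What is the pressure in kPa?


P = nRT/V = 0.5560 * 8.314 * 573.7290 / 0.1010
= 2652.1105 / 0.1010 = 26258.5198 Pa = 26.2585 kPa

26.2585 kPa


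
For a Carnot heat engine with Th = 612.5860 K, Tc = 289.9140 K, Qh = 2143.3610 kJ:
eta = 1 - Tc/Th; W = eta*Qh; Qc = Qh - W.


eta = 1 - 289.9140/612.5860 = 0.5267
W = 0.5267 * 2143.3610 = 1128.9886 kJ
Qc = 2143.3610 - 1128.9886 = 1014.3724 kJ

eta = 52.6737%, W = 1128.9886 kJ, Qc = 1014.3724 kJ


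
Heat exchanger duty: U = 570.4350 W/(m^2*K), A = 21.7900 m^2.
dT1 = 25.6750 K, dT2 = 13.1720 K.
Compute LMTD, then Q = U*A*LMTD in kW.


LMTD = 18.7332 K
Q = 570.4350 * 21.7900 * 18.7332 = 232849.6298 W = 232.8496 kW

232.8496 kW


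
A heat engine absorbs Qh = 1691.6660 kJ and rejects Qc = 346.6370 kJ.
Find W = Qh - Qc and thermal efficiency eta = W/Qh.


W = 1691.6660 - 346.6370 = 1345.0290 kJ
eta = 1345.0290 / 1691.6660 = 0.7951 = 79.5091%

W = 1345.0290 kJ, eta = 79.5091%


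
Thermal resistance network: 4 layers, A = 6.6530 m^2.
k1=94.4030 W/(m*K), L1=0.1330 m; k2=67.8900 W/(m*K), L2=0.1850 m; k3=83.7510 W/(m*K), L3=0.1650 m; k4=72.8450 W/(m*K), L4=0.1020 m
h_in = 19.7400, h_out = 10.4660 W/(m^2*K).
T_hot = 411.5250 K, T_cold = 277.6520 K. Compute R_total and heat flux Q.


R_conv_in = 1/(19.7400*6.6530) = 0.0076
R_1 = 0.1330/(94.4030*6.6530) = 0.0002
R_2 = 0.1850/(67.8900*6.6530) = 0.0004
R_3 = 0.1650/(83.7510*6.6530) = 0.0003
R_4 = 0.1020/(72.8450*6.6530) = 0.0002
R_conv_out = 1/(10.4660*6.6530) = 0.0144
R_total = 0.0231 K/W
Q = 133.8730 / 0.0231 = 5794.3893 W

R_total = 0.0231 K/W, Q = 5794.3893 W


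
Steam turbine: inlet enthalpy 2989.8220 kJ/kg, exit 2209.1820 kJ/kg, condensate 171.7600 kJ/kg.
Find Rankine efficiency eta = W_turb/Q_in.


W = 780.6400 kJ/kg
Q_in = 2818.0620 kJ/kg
eta = 0.2770 = 27.7013%

eta = 27.7013%


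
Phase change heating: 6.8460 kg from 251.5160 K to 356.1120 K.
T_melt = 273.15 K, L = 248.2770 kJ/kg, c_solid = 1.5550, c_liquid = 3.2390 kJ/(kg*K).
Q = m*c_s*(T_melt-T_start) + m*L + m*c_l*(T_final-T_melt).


Q1 (sensible, solid) = 6.8460 * 1.5550 * 21.6340 = 230.3054 kJ
Q2 (latent) = 6.8460 * 248.2770 = 1699.7043 kJ
Q3 (sensible, liquid) = 6.8460 * 3.2390 * 82.9620 = 1839.6155 kJ
Q_total = 3769.6252 kJ

3769.6252 kJ


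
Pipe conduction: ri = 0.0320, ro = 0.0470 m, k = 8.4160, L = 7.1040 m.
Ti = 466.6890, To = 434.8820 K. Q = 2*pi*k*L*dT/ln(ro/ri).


dT = 31.8070 K
ln(ro/ri) = 0.3844
Q = 2*pi*8.4160*7.1040*31.8070 / 0.3844 = 31082.4083 W

31082.4083 W


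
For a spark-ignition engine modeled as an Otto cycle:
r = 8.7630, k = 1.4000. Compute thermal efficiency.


r^(k-1) = 2.3827
eta = 1 - 1/2.3827 = 0.5803 = 58.0300%

58.0300%


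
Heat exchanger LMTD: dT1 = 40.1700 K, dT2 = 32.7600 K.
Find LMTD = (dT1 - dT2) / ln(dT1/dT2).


dT1/dT2 = 1.2262
ln(dT1/dT2) = 0.2039
LMTD = 7.4100 / 0.2039 = 36.3392 K

36.3392 K


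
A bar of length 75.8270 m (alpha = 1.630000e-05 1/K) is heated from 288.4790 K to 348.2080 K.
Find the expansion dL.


dT = 59.7290 K
dL = 1.630000e-05 * 75.8270 * 59.7290 = 0.073824 m
L_final = 75.900824 m

dL = 0.073824 m


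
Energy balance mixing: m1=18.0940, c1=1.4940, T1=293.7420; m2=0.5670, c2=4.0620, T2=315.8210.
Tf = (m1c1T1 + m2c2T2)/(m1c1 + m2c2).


num = 8667.9462
den = 29.3356
Tf = 295.4754 K

295.4754 K


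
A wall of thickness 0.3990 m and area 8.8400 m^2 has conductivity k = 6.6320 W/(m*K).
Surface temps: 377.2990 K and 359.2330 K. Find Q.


dT = 18.0660 K
Q = 6.6320 * 8.8400 * 18.0660 / 0.3990 = 2654.5193 W

2654.5193 W


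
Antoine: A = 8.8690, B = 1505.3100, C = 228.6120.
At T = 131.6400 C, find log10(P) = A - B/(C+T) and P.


C+T = 360.2520
B/(C+T) = 4.1785
log10(P) = 8.8690 - 4.1785 = 4.6905
P = 10^4.6905 = 49035.2369 mmHg

49035.2369 mmHg


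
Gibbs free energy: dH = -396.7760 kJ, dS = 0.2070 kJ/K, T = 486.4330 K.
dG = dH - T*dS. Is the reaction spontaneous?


T*dS = 486.4330 * 0.2070 = 100.6916 kJ
dG = -396.7760 - 100.6916 = -497.4676 kJ (spontaneous)

dG = -497.4676 kJ, spontaneous


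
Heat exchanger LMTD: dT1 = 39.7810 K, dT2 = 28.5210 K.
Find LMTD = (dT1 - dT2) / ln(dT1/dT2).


dT1/dT2 = 1.3948
ln(dT1/dT2) = 0.3327
LMTD = 11.2600 / 0.3327 = 33.8393 K

33.8393 K


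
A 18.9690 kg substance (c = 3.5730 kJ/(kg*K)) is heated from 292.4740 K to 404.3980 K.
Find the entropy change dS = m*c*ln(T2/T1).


T2/T1 = 1.3827
ln(T2/T1) = 0.3240
dS = 18.9690 * 3.5730 * 0.3240 = 21.9611 kJ/K

21.9611 kJ/K


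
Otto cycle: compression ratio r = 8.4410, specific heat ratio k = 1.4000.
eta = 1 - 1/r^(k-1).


r^(k-1) = 2.3472
eta = 1 - 1/2.3472 = 0.5740 = 57.3968%

57.3968%


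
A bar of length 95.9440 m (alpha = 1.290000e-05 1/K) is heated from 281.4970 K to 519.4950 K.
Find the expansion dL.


dT = 237.9980 K
dL = 1.290000e-05 * 95.9440 * 237.9980 = 0.294565 m
L_final = 96.238565 m

dL = 0.294565 m


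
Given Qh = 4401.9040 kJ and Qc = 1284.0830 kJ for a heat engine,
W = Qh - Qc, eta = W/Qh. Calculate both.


W = 4401.9040 - 1284.0830 = 3117.8210 kJ
eta = 3117.8210 / 4401.9040 = 0.7083 = 70.8289%

W = 3117.8210 kJ, eta = 70.8289%


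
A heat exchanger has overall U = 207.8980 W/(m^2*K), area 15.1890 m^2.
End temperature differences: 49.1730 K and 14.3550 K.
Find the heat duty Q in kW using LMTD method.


LMTD = 28.2787 K
Q = 207.8980 * 15.1890 * 28.2787 = 89297.3042 W = 89.2973 kW

89.2973 kW


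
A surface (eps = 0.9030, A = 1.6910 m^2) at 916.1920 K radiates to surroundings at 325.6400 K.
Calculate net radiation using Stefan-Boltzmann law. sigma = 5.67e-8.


T^4 = 7.0461e+11
Tsurr^4 = 1.1245e+10
Q = 0.9030 * 5.67e-8 * 1.6910 * 6.9336e+11 = 60030.7269 W

60030.7269 W


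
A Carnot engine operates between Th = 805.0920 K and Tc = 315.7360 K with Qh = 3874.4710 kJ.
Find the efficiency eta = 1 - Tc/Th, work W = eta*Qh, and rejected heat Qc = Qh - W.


eta = 1 - 315.7360/805.0920 = 0.6078
W = 0.6078 * 3874.4710 = 2355.0049 kJ
Qc = 3874.4710 - 2355.0049 = 1519.4661 kJ

eta = 60.7826%, W = 2355.0049 kJ, Qc = 1519.4661 kJ


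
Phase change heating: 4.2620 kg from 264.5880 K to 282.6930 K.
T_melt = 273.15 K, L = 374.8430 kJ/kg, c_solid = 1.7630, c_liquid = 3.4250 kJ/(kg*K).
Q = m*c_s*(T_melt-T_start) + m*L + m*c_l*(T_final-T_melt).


Q1 (sensible, solid) = 4.2620 * 1.7630 * 8.5620 = 64.3341 kJ
Q2 (latent) = 4.2620 * 374.8430 = 1597.5809 kJ
Q3 (sensible, liquid) = 4.2620 * 3.4250 * 9.5430 = 139.3025 kJ
Q_total = 1801.2174 kJ

1801.2174 kJ


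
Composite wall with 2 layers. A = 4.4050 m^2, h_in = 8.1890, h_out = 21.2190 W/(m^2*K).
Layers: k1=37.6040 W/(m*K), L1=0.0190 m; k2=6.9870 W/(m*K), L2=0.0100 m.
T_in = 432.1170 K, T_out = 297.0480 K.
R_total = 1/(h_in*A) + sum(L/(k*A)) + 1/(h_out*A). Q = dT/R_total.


R_conv_in = 1/(8.1890*4.4050) = 0.0277
R_1 = 0.0190/(37.6040*4.4050) = 0.0001
R_2 = 0.0100/(6.9870*4.4050) = 0.0003
R_conv_out = 1/(21.2190*4.4050) = 0.0107
R_total = 0.0389 K/W
Q = 135.0690 / 0.0389 = 3475.7686 W

R_total = 0.0389 K/W, Q = 3475.7686 W


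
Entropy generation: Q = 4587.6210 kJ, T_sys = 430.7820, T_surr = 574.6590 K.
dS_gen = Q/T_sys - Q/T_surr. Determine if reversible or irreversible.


dS_sys = 4587.6210/430.7820 = 10.6495 kJ/K
dS_surr = -4587.6210/574.6590 = -7.9832 kJ/K
dS_gen = 10.6495 - 7.9832 = 2.6663 kJ/K (irreversible)

dS_gen = 2.6663 kJ/K, irreversible


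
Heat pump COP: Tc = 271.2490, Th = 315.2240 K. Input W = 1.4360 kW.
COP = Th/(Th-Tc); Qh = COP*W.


COP = 315.2240 / 43.9750 = 7.1683
Qh = 7.1683 * 1.4360 = 10.2936 kW

COP = 7.1683, Qh = 10.2936 kW


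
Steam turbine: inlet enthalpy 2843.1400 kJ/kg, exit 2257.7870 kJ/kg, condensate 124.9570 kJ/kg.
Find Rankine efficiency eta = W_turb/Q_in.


W = 585.3530 kJ/kg
Q_in = 2718.1830 kJ/kg
eta = 0.2153 = 21.5347%

eta = 21.5347%


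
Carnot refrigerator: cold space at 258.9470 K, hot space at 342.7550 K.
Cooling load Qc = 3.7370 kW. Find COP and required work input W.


COP = 258.9470 / 83.8080 = 3.0898
W = 3.7370 / 3.0898 = 1.2095 kW

COP = 3.0898, W = 1.2095 kW


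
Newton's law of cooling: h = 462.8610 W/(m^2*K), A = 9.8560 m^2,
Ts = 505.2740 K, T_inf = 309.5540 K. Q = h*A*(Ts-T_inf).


dT = 195.7200 K
Q = 462.8610 * 9.8560 * 195.7200 = 892866.4229 W

892866.4229 W
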